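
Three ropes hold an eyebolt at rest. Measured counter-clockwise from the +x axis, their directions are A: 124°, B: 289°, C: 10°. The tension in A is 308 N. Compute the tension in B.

Resolve: ΣF_x = 308 cos 124° + T_B cos 289° + T_C cos 10° = 0.
        ΣF_y = 308 sin 124° + T_B sin 289° + T_C sin 10° = 0.
The known terms sum to (-172.2, 255.3) N, so 0.3256 T_B + 0.9848 T_C = 172.2 and -0.9455 T_B + 0.1736 T_C = -255.3.
Solving simultaneously: T_B = 284.9 N, T_C = 80.71 N.

T_B ≈ 285 N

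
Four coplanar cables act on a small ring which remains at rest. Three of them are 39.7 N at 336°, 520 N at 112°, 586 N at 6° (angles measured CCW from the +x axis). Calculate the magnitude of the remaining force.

F ≈ 677 N

Sum the known components: ΣF_x = 424.3 N, ΣF_y = 527.2 N.
For equilibrium the remaining force must supply (−ΣF_x, −ΣF_y) = (-424.3, -527.2) N.
Magnitude = √((-424.3)² + (-527.2)²) = 676.7 N; direction = atan2(-527.2, -424.3) = 231.2°.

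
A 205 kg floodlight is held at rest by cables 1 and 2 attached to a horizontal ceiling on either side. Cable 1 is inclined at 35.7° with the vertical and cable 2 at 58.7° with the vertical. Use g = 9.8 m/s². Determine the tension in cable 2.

Angles from the horizontal: cable 1 is 90° − 35.7° = 54.3°, cable 2 is 90° − 58.7° = 31.3°.
Weight W = 205 × 9.8 = 2009 N acts straight down.
Horizontal: T_1 cos 54.3° = T_2 cos 31.3°  →  T_1 = 1.464 T_2.
Vertical: T_1 sin 54.3° + T_2 sin 31.3° = 2009.
Substituting the horizontal relation into the vertical equation gives 1.709 T_2 = 2009, so T_2 = 1176 N.

T_2 ≈ 1180 N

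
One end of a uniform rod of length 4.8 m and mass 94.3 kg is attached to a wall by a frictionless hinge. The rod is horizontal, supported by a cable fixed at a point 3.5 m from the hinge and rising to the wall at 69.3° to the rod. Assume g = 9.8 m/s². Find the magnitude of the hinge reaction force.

Take torques about the hinge: T sin 69.3° · 3.5 = 94.3×9.8×2.4 = 2217.9 N·m.
So T = 2217.9 / (0.9354 × 3.5) = 677.43 N.
ΣF_x = 0: H_x = T cos 69.3° = 239.45 N.
ΣF_y = 0: H_y = (94.3×9.8) − T sin 69.3° = 924.14 − 633.7 = 290.44 N.
|H| = √(H_x² + H_y²) = √((239.45)² + (290.44)²) = 376.43 N.

|H| ≈ 376 N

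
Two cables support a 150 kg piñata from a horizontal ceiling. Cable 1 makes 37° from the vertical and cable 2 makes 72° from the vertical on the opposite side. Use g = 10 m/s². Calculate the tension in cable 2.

Angles from the horizontal: cable 1 is 90° − 37° = 53°, cable 2 is 90° − 72° = 18°.
Weight W = 150 × 10 = 1500 N acts straight down.
Horizontal: T_1 cos 53° = T_2 cos 18°  →  T_1 = 1.58 T_2.
Vertical: T_1 sin 53° + T_2 sin 18° = 1500.
Substituting the horizontal relation into the vertical equation gives 1.571 T_2 = 1500, so T_2 = 954.7 N.

T_2 ≈ 955 N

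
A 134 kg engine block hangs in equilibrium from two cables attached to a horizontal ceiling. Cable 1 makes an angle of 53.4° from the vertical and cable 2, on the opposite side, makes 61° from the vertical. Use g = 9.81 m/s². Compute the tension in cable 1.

Angles from the horizontal: cable 1 is 90° − 53.4° = 36.6°, cable 2 is 90° − 61° = 29°.
Weight W = 134 × 9.81 = 1315 N acts straight down.
Horizontal: T_1 cos 36.6° = T_2 cos 29°  →  T_2 = 0.9179 T_1.
Vertical: T_1 sin 36.6° + T_2 sin 29° = 1315.
Substituting the horizontal relation into the vertical equation gives 1.041 T_1 = 1315, so T_1 = 1262 N.

T_1 ≈ 1260 N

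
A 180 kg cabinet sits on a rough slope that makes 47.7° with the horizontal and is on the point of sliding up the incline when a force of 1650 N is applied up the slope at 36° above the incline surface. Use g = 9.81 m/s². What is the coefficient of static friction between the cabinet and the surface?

μ ≈ 0.132

On the verge of sliding up the incline, friction is at its maximum μN and acts down the slope.
Perpendicular to incline: N = W cos 47.7° − P sin 36° = 1188 − 969.8 = 218.6 N.
Along incline: P cos 36° − μN = W sin 47.7° → μ = −(W sin 47.7° − P cos 36°) / N = 0.1319.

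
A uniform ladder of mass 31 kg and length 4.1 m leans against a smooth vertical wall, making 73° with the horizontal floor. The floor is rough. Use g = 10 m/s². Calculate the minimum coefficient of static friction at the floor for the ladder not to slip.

ΣF_y = 0: N_floor = 31×10 = 310 N.
Torques about the foot: N_wall · 4.1 sin 73° = 31×10×2.05 cos 73° → N_wall = 47.388 N.
ΣF_x = 0: f_floor = N_wall = 47.388 N.
μ_min = f_floor / N_floor = 47.388 / 310 = 0.1529.

μ_min ≈ 0.153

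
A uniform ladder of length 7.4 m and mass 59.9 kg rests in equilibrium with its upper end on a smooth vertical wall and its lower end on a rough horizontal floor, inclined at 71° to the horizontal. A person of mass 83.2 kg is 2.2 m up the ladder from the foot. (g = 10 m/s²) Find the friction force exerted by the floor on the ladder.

Torques about the foot: N_wall · 7.4 sin 71° = 59.9×10×3.7 cos 71° + 83.2×10×2.2 cos 71° → N_wall = 188.3 N.
ΣF_x = 0: f_floor = N_wall = 188.3 N.

f ≈ 188 N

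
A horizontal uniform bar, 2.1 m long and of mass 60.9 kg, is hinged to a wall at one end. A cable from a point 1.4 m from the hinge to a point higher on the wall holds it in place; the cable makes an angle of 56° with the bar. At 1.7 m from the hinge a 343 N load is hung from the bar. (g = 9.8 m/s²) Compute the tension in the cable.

Take torques about the hinge: T sin 56° · 1.4 = 60.9×9.8×1.05 + 343×1.7 = 1209.8 N·m.
So T = 1209.8 / (0.8290 × 1.4) = 1042.3 N.

T ≈ 1040 N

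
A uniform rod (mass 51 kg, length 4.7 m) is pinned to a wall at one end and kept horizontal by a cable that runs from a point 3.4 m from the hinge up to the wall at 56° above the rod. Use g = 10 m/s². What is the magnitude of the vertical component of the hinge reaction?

Take torques about the hinge: T sin 56° · 3.4 = 51×10×2.35 = 1198.5 N·m.
So T = 1198.5 / (0.8290 × 3.4) = 425.19 N.
ΣF_y = 0: H_y = (51×10) − T sin 56° = 510 − 352.5 = 157.5 N.

|H_y| ≈ 158 N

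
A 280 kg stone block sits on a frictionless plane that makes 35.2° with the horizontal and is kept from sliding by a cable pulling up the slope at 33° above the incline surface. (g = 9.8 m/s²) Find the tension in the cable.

Take axes along and perpendicular to the incline. Weight components: W sin 35.2° = 1582 N down-slope, W cos 35.2° = 2242 N into the surface.
Along incline: T cos 33° = W sin 35.2° → T = 1886 N.
Perpendicular: N = W cos 35.2° − T sin 33° = 1215 N.

T ≈ 1890 N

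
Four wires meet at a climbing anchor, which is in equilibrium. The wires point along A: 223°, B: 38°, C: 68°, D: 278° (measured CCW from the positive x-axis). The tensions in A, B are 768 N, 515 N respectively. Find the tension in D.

T_D ≈ 134 N

Resolve: ΣF_x = 768 cos 223° + 515 cos 38° + T_C cos 68° + T_D cos 278° = 0.
        ΣF_y = 768 sin 223° + 515 sin 38° + T_C sin 68° + T_D sin 278° = 0.
The known terms sum to (-155.9, -206.7) N, so 0.3746 T_C + 0.1392 T_D = 155.9 and 0.9272 T_C − 0.9903 T_D = 206.7.
Solving simultaneously: T_C = 366.2 N, T_D = 134.1 N.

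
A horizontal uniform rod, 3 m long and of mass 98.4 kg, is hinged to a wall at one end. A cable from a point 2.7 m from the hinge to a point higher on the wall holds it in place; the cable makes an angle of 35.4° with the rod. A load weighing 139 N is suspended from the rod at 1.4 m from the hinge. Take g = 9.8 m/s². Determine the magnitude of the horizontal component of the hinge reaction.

H_x ≈ 855 N

Take torques about the hinge: T sin 35.4° · 2.7 = 98.4×9.8×1.5 + 139×1.4 = 1641.1 N·m.
So T = 1641.1 / (0.5793 × 2.7) = 1049.2 N.
ΣF_x = 0: H_x = T cos 35.4° = 855.27 N.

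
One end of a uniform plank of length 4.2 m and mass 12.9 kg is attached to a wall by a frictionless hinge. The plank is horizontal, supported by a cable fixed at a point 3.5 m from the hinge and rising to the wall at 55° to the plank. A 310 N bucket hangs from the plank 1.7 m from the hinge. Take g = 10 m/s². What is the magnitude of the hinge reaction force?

Take torques about the hinge: T sin 55° · 3.5 = 12.9×10×2.1 + 310×1.7 = 797.9 N·m.
So T = 797.9 / (0.8192 × 3.5) = 278.3 N.
ΣF_x = 0: H_x = T cos 55° = 159.63 N.
ΣF_y = 0: H_y = (12.9×10 + 310) − T sin 55° = 439 − 227.97 = 211.03 N.
|H| = √(H_x² + H_y²) = √((159.63)² + (211.03)²) = 264.6 N.

|H| ≈ 265 N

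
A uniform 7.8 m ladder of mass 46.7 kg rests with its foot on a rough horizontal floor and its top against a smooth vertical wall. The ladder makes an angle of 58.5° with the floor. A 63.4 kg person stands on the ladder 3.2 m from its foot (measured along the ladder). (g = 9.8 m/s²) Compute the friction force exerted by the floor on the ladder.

Torques about the foot: N_wall · 7.8 sin 58.5° = 46.7×9.8×3.9 cos 58.5° + 63.4×9.8×3.2 cos 58.5° → N_wall = 296.43 N.
ΣF_x = 0: f_floor = N_wall = 296.43 N.

f ≈ 296 N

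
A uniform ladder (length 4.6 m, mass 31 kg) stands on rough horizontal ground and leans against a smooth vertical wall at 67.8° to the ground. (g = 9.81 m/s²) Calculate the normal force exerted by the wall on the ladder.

Torques about the foot: N_wall · 4.6 sin 67.8° = 31×9.81×2.3 cos 67.8° → N_wall = 62.052 N.

N_wall ≈ 62.1 N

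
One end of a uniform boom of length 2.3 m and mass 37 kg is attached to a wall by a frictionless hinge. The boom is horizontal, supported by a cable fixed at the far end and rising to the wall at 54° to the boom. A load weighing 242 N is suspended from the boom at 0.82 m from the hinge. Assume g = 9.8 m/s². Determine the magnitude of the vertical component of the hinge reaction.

Take torques about the hinge: T sin 54° · 2.3 = 37×9.8×1.15 + 242×0.82 = 615.43 N·m.
So T = 615.43 / (0.8090 × 2.3) = 330.74 N.
ΣF_y = 0: H_y = (37×9.8 + 242) − T sin 54° = 604.6 − 267.58 = 337.02 N.

|H_y| ≈ 337 N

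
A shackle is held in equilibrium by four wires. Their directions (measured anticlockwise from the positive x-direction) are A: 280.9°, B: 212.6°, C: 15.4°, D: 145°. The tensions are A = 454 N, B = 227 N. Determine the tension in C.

Resolve: ΣF_x = 454 cos 280.9° + 227 cos 212.6° + T_C cos 15.4° + T_D cos 145° = 0.
        ΣF_y = 454 sin 280.9° + 227 sin 212.6° + T_C sin 15.4° + T_D sin 145° = 0.
The known terms sum to (-105.4, -568.1) N, so 0.9641 T_C − 0.8192 T_D = 105.4 and 0.2656 T_C + 0.5736 T_D = 568.1.
Solving simultaneously: T_C = 682.4 N, T_D = 674.5 N.

T_C ≈ 682 N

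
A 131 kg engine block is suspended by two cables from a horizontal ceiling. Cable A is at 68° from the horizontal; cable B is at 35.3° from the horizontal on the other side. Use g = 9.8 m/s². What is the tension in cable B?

T_B ≈ 494 N

Weight W = 131 × 9.8 = 1284 N acts straight down.
Horizontal: T_A cos 68° = T_B cos 35.3°  →  T_A = 2.179 T_B.
Vertical: T_A sin 68° + T_B sin 35.3° = 1284.
Substituting the horizontal relation into the vertical equation gives 2.598 T_B = 1284, so T_B = 494.2 N.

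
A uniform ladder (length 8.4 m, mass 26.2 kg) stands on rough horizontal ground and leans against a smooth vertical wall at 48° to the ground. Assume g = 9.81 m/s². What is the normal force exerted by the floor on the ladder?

N_floor ≈ 257 N

ΣF_y = 0: N_floor = 26.2×9.81 = 257.02 N.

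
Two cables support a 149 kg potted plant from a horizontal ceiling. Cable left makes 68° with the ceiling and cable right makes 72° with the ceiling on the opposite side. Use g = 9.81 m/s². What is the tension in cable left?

Weight W = 149 × 9.81 = 1462 N acts straight down.
Horizontal: T_left cos 68° = T_right cos 72°  →  T_right = 1.212 T_left.
Vertical: T_left sin 68° + T_right sin 72° = 1462.
Substituting the horizontal relation into the vertical equation gives 2.08 T_left = 1462, so T_left = 702.7 N.

T_left ≈ 703 N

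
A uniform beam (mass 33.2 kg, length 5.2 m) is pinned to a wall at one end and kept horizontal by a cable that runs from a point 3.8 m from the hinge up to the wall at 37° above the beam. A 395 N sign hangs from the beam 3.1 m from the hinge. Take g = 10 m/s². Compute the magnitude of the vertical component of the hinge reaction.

Take torques about the hinge: T sin 37° · 3.8 = 33.2×10×2.6 + 395×3.1 = 2087.7 N·m.
So T = 2087.7 / (0.6018 × 3.8) = 912.9 N.
ΣF_y = 0: H_y = (33.2×10 + 395) − T sin 37° = 727 − 549.39 = 177.61 N.

|H_y| ≈ 178 N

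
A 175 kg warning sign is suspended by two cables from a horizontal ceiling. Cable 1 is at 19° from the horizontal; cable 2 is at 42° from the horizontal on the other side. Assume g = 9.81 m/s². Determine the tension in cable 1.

T_1 ≈ 1460 N

Weight W = 175 × 9.81 = 1717 N acts straight down.
Horizontal: T_1 cos 19° = T_2 cos 42°  →  T_2 = 1.272 T_1.
Vertical: T_1 sin 19° + T_2 sin 42° = 1717.
Substituting the horizontal relation into the vertical equation gives 1.177 T_1 = 1717, so T_1 = 1459 N.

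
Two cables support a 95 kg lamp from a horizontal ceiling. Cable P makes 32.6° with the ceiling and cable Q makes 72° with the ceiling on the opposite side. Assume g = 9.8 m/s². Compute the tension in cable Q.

Weight W = 95 × 9.8 = 931 N acts straight down.
Horizontal: T_P cos 32.6° = T_Q cos 72°  →  T_P = 0.3668 T_Q.
Vertical: T_P sin 32.6° + T_Q sin 72° = 931.
Substituting the horizontal relation into the vertical equation gives 1.149 T_Q = 931, so T_Q = 810.5 N.

T_Q ≈ 810 N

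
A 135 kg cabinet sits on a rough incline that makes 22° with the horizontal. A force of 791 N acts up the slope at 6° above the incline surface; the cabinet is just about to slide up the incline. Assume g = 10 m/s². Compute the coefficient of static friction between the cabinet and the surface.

On the verge of sliding up the incline, friction is at its maximum μN and acts down the slope.
Perpendicular to incline: N = W cos 22° − P sin 6° = 1252 − 82.68 = 1169 N.
Along incline: P cos 6° − μN = W sin 22° → μ = −(W sin 22° − P cos 6°) / N = 0.2403.

μ ≈ 0.240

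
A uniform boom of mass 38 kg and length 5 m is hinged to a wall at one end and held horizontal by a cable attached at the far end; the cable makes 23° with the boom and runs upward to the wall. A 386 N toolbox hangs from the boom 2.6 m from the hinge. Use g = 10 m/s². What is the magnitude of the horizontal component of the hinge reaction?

Take torques about the hinge: T sin 23° · 5 = 38×10×2.5 + 386×2.6 = 1953.6 N·m.
So T = 1953.6 / (0.3907 × 5) = 999.97 N.
ΣF_x = 0: H_x = T cos 23° = 920.48 N.

H_x ≈ 920 N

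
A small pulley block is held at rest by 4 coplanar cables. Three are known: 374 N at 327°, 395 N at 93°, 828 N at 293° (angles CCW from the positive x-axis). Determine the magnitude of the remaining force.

Sum the known components: ΣF_x = 616.5 N, ΣF_y = -571.4 N.
For equilibrium the remaining force must supply (−ΣF_x, −ΣF_y) = (-616.5, 571.4) N.
Magnitude = √((-616.5)² + (571.4)²) = 840.6 N; direction = atan2(571.4, -616.5) = 137.2°.

F ≈ 841 N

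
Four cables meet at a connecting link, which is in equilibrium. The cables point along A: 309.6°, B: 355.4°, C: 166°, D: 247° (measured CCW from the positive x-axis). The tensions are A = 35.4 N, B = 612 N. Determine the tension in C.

T_C ≈ 620 N

Resolve: ΣF_x = 35.4 cos 309.6° + 612 cos 355.4° + T_C cos 166° + T_D cos 247° = 0.
        ΣF_y = 35.4 sin 309.6° + 612 sin 355.4° + T_C sin 166° + T_D sin 247° = 0.
The known terms sum to (632.6, -76.36) N, so -0.9703 T_C − 0.3907 T_D = -632.6 and 0.2419 T_C − 0.9205 T_D = 76.36.
Solving simultaneously: T_C = 619.8 N, T_D = 79.93 N.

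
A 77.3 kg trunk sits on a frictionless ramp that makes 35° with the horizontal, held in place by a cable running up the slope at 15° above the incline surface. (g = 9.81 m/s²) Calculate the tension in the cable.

T ≈ 450 N

Take axes along and perpendicular to the incline. Weight components: W sin 35° = 435 N down-slope, W cos 35° = 621.2 N into the surface.
Along incline: T cos 15° = W sin 35° → T = 450.3 N.
Perpendicular: N = W cos 35° − T sin 15° = 504.6 N.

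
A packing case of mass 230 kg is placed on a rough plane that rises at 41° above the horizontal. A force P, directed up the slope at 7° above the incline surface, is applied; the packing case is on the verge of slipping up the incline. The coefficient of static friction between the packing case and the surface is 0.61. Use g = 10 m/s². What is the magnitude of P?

On the verge of sliding up the incline, friction equals μN and acts down the slope.
Perpendicular: N + P sin 7° = W cos 41° = 1736 N.
Along incline: P cos 7° = W sin 41° + μN  with W sin 41° = 1509 N.
Solving the pair for P and N: P = 2407 N, N = 1443 N (and f = μN = 879.9 N).

P ≈ 2410 N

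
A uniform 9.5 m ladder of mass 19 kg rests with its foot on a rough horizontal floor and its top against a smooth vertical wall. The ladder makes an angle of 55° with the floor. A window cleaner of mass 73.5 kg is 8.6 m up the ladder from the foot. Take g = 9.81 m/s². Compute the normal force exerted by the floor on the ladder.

N_floor ≈ 907 N

ΣF_y = 0: N_floor = 19×9.81 + 73.5×9.81 = 907.43 N.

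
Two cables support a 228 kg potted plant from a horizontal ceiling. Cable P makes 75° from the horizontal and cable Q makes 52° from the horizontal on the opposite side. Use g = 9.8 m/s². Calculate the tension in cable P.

Weight W = 228 × 9.8 = 2234 N acts straight down.
Horizontal: T_P cos 75° = T_Q cos 52°  →  T_Q = 0.4204 T_P.
Vertical: T_P sin 75° + T_Q sin 52° = 2234.
Substituting the horizontal relation into the vertical equation gives 1.297 T_P = 2234, so T_P = 1722 N.

T_P ≈ 1720 N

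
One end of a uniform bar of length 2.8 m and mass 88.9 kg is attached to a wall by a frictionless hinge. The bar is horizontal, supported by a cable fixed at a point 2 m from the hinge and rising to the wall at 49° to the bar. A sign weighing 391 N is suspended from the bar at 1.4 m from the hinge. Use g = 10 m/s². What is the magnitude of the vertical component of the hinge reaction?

Take torques about the hinge: T sin 49° · 2 = 88.9×10×1.4 + 391×1.4 = 1792 N·m.
So T = 1792 / (0.7547 × 2) = 1187.2 N.
ΣF_y = 0: H_y = (88.9×10 + 391) − T sin 49° = 1280 − 896 = 384 N.

|H_y| ≈ 384 N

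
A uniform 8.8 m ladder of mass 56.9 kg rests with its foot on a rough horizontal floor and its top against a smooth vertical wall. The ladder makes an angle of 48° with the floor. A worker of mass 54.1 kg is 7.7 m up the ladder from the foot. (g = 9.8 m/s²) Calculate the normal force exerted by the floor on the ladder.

N_floor ≈ 1090 N

ΣF_y = 0: N_floor = 56.9×9.8 + 54.1×9.8 = 1087.8 N.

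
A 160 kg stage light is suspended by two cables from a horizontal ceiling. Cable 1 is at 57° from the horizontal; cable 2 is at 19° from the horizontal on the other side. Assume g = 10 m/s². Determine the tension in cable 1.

T_1 ≈ 1560 N

Weight W = 160 × 10 = 1600 N acts straight down.
Horizontal: T_1 cos 57° = T_2 cos 19°  →  T_2 = 0.576 T_1.
Vertical: T_1 sin 57° + T_2 sin 19° = 1600.
Substituting the horizontal relation into the vertical equation gives 1.026 T_1 = 1600, so T_1 = 1559 N.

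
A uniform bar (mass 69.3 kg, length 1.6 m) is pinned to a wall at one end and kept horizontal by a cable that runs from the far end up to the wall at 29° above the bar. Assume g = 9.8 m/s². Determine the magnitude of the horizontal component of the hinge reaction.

Take torques about the hinge: T sin 29° · 1.6 = 69.3×9.8×0.8 = 543.31 N·m.
So T = 543.31 / (0.4848 × 1.6) = 700.42 N.
ΣF_x = 0: H_x = T cos 29° = 612.6 N.

H_x ≈ 613 N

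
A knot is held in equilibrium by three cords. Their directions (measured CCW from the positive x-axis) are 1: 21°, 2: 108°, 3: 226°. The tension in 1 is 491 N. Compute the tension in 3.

Resolve: ΣF_x = 491 cos 21° + T_2 cos 108° + T_3 cos 226° = 0.
        ΣF_y = 491 sin 21° + T_2 sin 108° + T_3 sin 226° = 0.
The known terms sum to (458.4, 176) N, so -0.3090 T_2 − 0.6947 T_3 = -458.4 and 0.9511 T_2 − 0.7193 T_3 = -176.
Solving simultaneously: T_2 = 235 N, T_3 = 555.3 N.

T_3 ≈ 555 N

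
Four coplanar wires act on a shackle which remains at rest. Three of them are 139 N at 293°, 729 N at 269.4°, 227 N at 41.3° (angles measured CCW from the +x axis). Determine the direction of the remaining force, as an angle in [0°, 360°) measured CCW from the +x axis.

θ ≈ 107°

Sum the known components: ΣF_x = 217.2 N, ΣF_y = -707.1 N.
For equilibrium the remaining force must supply (−ΣF_x, −ΣF_y) = (-217.2, 707.1) N.
Magnitude = √((-217.2)² + (707.1)²) = 739.7 N; direction = atan2(707.1, -217.2) = 107.1°.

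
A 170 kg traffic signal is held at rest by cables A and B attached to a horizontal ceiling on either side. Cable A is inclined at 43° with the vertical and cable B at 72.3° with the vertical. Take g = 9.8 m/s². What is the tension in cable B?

Angles from the horizontal: cable A is 90° − 43° = 47°, cable B is 90° − 72.3° = 17.7°.
Weight W = 170 × 9.8 = 1666 N acts straight down.
Horizontal: T_A cos 47° = T_B cos 17.7°  →  T_A = 1.397 T_B.
Vertical: T_A sin 47° + T_B sin 17.7° = 1666.
Substituting the horizontal relation into the vertical equation gives 1.326 T_B = 1666, so T_B = 1257 N.

T_B ≈ 1260 N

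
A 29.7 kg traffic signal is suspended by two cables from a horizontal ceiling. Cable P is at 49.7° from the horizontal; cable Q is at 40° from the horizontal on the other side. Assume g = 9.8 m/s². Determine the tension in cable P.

T_P ≈ 223 N

Weight W = 29.7 × 9.8 = 291.1 N acts straight down.
Horizontal: T_P cos 49.7° = T_Q cos 40°  →  T_Q = 0.8443 T_P.
Vertical: T_P sin 49.7° + T_Q sin 40° = 291.1.
Substituting the horizontal relation into the vertical equation gives 1.305 T_P = 291.1, so T_P = 223 N.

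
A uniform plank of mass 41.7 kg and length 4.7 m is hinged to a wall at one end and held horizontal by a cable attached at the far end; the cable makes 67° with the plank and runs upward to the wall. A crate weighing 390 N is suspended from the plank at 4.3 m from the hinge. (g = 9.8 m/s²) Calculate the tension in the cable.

T ≈ 610 N

Take torques about the hinge: T sin 67° · 4.7 = 41.7×9.8×2.35 + 390×4.3 = 2637.4 N·m.
So T = 2637.4 / (0.9205 × 4.7) = 609.6 N.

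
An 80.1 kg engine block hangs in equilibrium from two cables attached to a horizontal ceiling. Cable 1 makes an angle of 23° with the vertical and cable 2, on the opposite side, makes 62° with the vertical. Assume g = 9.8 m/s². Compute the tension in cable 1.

T_1 ≈ 696 N

Angles from the horizontal: cable 1 is 90° − 23° = 67°, cable 2 is 90° − 62° = 28°.
Weight W = 80.1 × 9.8 = 785 N acts straight down.
Horizontal: T_1 cos 67° = T_2 cos 28°  →  T_2 = 0.4425 T_1.
Vertical: T_1 sin 67° + T_2 sin 28° = 785.
Substituting the horizontal relation into the vertical equation gives 1.128 T_1 = 785, so T_1 = 695.7 N.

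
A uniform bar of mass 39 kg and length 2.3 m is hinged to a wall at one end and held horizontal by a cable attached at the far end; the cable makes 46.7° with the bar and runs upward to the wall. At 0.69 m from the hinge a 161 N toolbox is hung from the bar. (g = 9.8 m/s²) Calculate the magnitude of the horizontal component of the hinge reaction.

H_x ≈ 226 N

Take torques about the hinge: T sin 46.7° · 2.3 = 39×9.8×1.15 + 161×0.69 = 550.62 N·m.
So T = 550.62 / (0.7278 × 2.3) = 328.95 N.
ΣF_x = 0: H_x = T cos 46.7° = 225.6 N.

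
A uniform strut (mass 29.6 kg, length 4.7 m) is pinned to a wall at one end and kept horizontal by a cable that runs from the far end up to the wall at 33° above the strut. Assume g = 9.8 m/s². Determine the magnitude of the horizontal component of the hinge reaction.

H_x ≈ 223 N

Take torques about the hinge: T sin 33° · 4.7 = 29.6×9.8×2.35 = 681.69 N·m.
So T = 681.69 / (0.5446 × 4.7) = 266.3 N.
ΣF_x = 0: H_x = T cos 33° = 223.34 N.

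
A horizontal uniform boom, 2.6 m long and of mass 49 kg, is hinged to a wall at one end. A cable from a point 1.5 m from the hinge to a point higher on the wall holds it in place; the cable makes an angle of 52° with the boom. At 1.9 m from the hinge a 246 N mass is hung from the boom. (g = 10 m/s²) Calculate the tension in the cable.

Take torques about the hinge: T sin 52° · 1.5 = 49×10×1.3 + 246×1.9 = 1104.4 N·m.
So T = 1104.4 / (0.7880 × 1.5) = 934.34 N.

T ≈ 934 N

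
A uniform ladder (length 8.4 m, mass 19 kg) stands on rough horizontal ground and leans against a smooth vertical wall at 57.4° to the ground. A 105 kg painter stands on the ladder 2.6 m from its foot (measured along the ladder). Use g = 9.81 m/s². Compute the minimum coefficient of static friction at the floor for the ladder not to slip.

μ_min ≈ 0.217

ΣF_y = 0: N_floor = 19×9.81 + 105×9.81 = 1216.4 N.
Torques about the foot: N_wall · 8.4 sin 57.4° = 19×9.81×4.2 cos 57.4° + 105×9.81×2.6 cos 57.4° → N_wall = 263.5 N.
ΣF_x = 0: f_floor = N_wall = 263.5 N.
μ_min = f_floor / N_floor = 263.5 / 1216.4 = 0.2166.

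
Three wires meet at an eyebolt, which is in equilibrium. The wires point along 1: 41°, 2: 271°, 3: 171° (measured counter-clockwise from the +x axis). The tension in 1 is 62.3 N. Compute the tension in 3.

Resolve: ΣF_x = 62.3 cos 41° + T_2 cos 271° + T_3 cos 171° = 0.
        ΣF_y = 62.3 sin 41° + T_2 sin 271° + T_3 sin 171° = 0.
The known terms sum to (47.02, 40.87) N, so 0.0175 T_2 − 0.9877 T_3 = -47.02 and -0.9998 T_2 + 0.1564 T_3 = -40.87.
Solving simultaneously: T_2 = 48.46 N, T_3 = 48.46 N.

T_3 ≈ 48.5 N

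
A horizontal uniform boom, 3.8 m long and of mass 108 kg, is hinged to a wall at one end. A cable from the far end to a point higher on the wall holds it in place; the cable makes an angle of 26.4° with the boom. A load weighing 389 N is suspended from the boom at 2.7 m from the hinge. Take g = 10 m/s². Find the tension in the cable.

Take torques about the hinge: T sin 26.4° · 3.8 = 108×10×1.9 + 389×2.7 = 3102.3 N·m.
So T = 3102.3 / (0.4446 × 3.8) = 1836.1 N.

T ≈ 1840 N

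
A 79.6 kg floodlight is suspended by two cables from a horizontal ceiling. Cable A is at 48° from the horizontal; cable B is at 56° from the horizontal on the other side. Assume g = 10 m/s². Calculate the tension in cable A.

Weight W = 79.6 × 10 = 796 N acts straight down.
Horizontal: T_A cos 48° = T_B cos 56°  →  T_B = 1.197 T_A.
Vertical: T_A sin 48° + T_B sin 56° = 796.
Substituting the horizontal relation into the vertical equation gives 1.735 T_A = 796, so T_A = 458.7 N.

T_A ≈ 459 N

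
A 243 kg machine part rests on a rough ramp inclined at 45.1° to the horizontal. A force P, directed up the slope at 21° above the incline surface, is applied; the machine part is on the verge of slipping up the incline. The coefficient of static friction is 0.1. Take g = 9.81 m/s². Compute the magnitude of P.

On the verge of sliding up the incline, friction equals μN and acts down the slope.
Perpendicular: N + P sin 21° = W cos 45.1° = 1683 N.
Along incline: P cos 21° = W sin 45.1° + μN  with W sin 45.1° = 1689 N.
Solving the pair for P and N: P = 1915 N, N = 996.3 N (and f = μN = 99.63 N).

P ≈ 1920 N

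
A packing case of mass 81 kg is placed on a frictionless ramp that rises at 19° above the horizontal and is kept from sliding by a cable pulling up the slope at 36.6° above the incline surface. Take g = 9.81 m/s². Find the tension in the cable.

T ≈ 322 N

Take axes along and perpendicular to the incline. Weight components: W sin 19° = 258.7 N down-slope, W cos 19° = 751.3 N into the surface.
Along incline: T cos 36.6° = W sin 19° → T = 322.2 N.
Perpendicular: N = W cos 19° − T sin 36.6° = 559.2 N.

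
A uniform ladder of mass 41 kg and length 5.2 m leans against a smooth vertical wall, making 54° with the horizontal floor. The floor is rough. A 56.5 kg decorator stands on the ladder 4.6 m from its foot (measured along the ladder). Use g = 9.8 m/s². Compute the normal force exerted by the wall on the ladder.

Torques about the foot: N_wall · 5.2 sin 54° = 41×9.8×2.6 cos 54° + 56.5×9.8×4.6 cos 54° → N_wall = 501.83 N.

N_wall ≈ 502 N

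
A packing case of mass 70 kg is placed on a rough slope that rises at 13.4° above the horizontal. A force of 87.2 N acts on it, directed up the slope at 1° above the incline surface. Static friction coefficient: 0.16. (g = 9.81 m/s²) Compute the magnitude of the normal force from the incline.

N ≈ 666 N

Axes along / perpendicular to the incline. W sin 13.4° = 159.1 N down-slope; W cos 13.4° = 668 N into the surface.
Perpendicular: N = W cos 13.4° − P sin 1° = 668 − 1.522 = 666.5 N.
Along incline: P cos 1° + f = W sin 13.4° (friction acts up-slope) → f = 159.1 − 87.19 = 71.95 N.
|f| = 71.95 N ≤ μN = 106.6 N, so the packing case is indeed static.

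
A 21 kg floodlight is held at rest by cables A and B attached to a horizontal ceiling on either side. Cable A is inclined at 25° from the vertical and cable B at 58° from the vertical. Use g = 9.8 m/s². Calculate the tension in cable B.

Angles from the horizontal: cable A is 90° − 25° = 65°, cable B is 90° − 58° = 32°.
Weight W = 21 × 9.8 = 205.8 N acts straight down.
Horizontal: T_A cos 65° = T_B cos 32°  →  T_A = 2.007 T_B.
Vertical: T_A sin 65° + T_B sin 32° = 205.8.
Substituting the horizontal relation into the vertical equation gives 2.349 T_B = 205.8, so T_B = 87.63 N.

T_B ≈ 87.6 N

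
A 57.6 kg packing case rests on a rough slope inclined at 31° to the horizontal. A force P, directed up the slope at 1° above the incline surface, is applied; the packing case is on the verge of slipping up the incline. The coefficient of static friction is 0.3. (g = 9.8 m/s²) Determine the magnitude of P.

P ≈ 434 N

On the verge of sliding up the incline, friction equals μN and acts down the slope.
Perpendicular: N + P sin 1° = W cos 31° = 483.9 N.
Along incline: P cos 1° = W sin 31° + μN  with W sin 31° = 290.7 N.
Solving the pair for P and N: P = 433.7 N, N = 476.3 N (and f = μN = 142.9 N).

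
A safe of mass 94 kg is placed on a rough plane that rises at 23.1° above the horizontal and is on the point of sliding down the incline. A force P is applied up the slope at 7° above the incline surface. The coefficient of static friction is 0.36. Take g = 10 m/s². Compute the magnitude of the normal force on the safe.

On the verge of sliding down the incline, friction equals μN and acts up the slope.
Perpendicular: N + P sin 7° = W cos 23.1° = 864.6 N.
Along incline: P cos 7° + μN = W sin 23.1° with W sin 23.1° = 368.8 N.
Solving the pair for P and N: P = 60.64 N, N = 857.2 N (and f = μN = 308.6 N).

N ≈ 857 N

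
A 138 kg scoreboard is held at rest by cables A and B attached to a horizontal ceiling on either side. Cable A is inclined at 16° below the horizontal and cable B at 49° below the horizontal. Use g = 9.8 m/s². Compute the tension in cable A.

Weight W = 138 × 9.8 = 1352 N acts straight down.
Horizontal: T_A cos 16° = T_B cos 49°  →  T_B = 1.465 T_A.
Vertical: T_A sin 16° + T_B sin 49° = 1352.
Substituting the horizontal relation into the vertical equation gives 1.381 T_A = 1352, so T_A = 979 N.

T_A ≈ 979 N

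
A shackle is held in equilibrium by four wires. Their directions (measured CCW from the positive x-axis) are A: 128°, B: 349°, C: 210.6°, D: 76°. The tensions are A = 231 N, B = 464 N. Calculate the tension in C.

T_C ≈ 395 N

Resolve: ΣF_x = 231 cos 128° + 464 cos 349° + T_C cos 210.6° + T_D cos 76° = 0.
        ΣF_y = 231 sin 128° + 464 sin 349° + T_C sin 210.6° + T_D sin 76° = 0.
The known terms sum to (313.3, 93.5) N, so -0.8607 T_C + 0.2419 T_D = -313.3 and -0.5090 T_C + 0.9703 T_D = -93.5.
Solving simultaneously: T_C = 395.1 N, T_D = 110.9 N.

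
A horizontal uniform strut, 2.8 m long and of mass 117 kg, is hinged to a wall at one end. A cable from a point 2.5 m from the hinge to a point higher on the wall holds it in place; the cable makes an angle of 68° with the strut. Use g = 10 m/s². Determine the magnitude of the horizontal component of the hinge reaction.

H_x ≈ 265 N

Take torques about the hinge: T sin 68° · 2.5 = 117×10×1.4 = 1638 N·m.
So T = 1638 / (0.9272 × 2.5) = 706.66 N.
ΣF_x = 0: H_x = T cos 68° = 264.72 N.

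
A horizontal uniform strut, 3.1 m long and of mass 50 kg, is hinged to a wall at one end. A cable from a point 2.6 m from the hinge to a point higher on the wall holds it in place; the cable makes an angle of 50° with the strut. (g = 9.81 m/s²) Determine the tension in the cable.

T ≈ 382 N

Take torques about the hinge: T sin 50° · 2.6 = 50×9.81×1.55 = 760.27 N·m.
So T = 760.27 / (0.7660 × 2.6) = 381.72 N.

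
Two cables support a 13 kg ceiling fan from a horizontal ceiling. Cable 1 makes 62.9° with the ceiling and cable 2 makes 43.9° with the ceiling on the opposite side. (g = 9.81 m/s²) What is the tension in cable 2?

T_2 ≈ 60.7 N

Weight W = 13 × 9.81 = 127.5 N acts straight down.
Horizontal: T_1 cos 62.9° = T_2 cos 43.9°  →  T_1 = 1.582 T_2.
Vertical: T_1 sin 62.9° + T_2 sin 43.9° = 127.5.
Substituting the horizontal relation into the vertical equation gives 2.101 T_2 = 127.5, so T_2 = 60.69 N.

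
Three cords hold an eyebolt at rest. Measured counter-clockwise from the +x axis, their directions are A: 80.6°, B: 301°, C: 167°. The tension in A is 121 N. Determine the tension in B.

Resolve: ΣF_x = 121 cos 80.6° + T_B cos 301° + T_C cos 167° = 0.
        ΣF_y = 121 sin 80.6° + T_B sin 301° + T_C sin 167° = 0.
The known terms sum to (19.76, 119.4) N, so 0.5150 T_B − 0.9744 T_C = -19.76 and -0.8572 T_B + 0.2250 T_C = -119.4.
Solving simultaneously: T_B = 167.9 N, T_C = 109 N.

T_B ≈ 168 N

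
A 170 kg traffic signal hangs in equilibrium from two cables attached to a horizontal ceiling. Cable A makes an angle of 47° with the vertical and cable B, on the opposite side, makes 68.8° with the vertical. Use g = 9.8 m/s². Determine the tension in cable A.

T_A ≈ 1730 N

Angles from the horizontal: cable A is 90° − 47° = 43°, cable B is 90° − 68.8° = 21.2°.
Weight W = 170 × 9.8 = 1666 N acts straight down.
Horizontal: T_A cos 43° = T_B cos 21.2°  →  T_B = 0.7844 T_A.
Vertical: T_A sin 43° + T_B sin 21.2° = 1666.
Substituting the horizontal relation into the vertical equation gives 0.9657 T_A = 1666, so T_A = 1725 N.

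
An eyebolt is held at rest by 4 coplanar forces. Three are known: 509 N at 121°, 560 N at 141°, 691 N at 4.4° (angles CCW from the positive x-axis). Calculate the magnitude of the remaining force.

F ≈ 842 N

Sum the known components: ΣF_x = -8.393 N, ΣF_y = 841.7 N.
For equilibrium the remaining force must supply (−ΣF_x, −ΣF_y) = (8.393, -841.7) N.
Magnitude = √((8.393)² + (-841.7)²) = 841.8 N; direction = atan2(-841.7, 8.393) = 270.6°.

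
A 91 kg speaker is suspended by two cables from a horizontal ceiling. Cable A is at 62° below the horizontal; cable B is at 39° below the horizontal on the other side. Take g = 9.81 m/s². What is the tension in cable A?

T_A ≈ 707 N

Weight W = 91 × 9.81 = 892.7 N acts straight down.
Horizontal: T_A cos 62° = T_B cos 39°  →  T_B = 0.6041 T_A.
Vertical: T_A sin 62° + T_B sin 39° = 892.7.
Substituting the horizontal relation into the vertical equation gives 1.263 T_A = 892.7, so T_A = 706.8 N.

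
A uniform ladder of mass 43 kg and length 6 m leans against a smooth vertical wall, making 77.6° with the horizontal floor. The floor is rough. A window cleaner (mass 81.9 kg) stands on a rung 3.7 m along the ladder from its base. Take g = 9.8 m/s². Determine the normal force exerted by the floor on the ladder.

N_floor ≈ 1220 N

ΣF_y = 0: N_floor = 43×9.8 + 81.9×9.8 = 1224 N.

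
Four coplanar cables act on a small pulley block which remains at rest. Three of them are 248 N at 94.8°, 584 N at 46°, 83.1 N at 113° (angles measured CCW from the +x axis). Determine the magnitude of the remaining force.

F ≈ 823 N

Sum the known components: ΣF_x = 352.5 N, ΣF_y = 743.7 N.
For equilibrium the remaining force must supply (−ΣF_x, −ΣF_y) = (-352.5, -743.7) N.
Magnitude = √((-352.5)² + (-743.7)²) = 823 N; direction = atan2(-743.7, -352.5) = 244.6°.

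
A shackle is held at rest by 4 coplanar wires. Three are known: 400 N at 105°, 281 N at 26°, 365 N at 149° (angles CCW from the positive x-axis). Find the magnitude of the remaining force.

F ≈ 717 N

Sum the known components: ΣF_x = -163.8 N, ΣF_y = 697.5 N.
For equilibrium the remaining force must supply (−ΣF_x, −ΣF_y) = (163.8, -697.5) N.
Magnitude = √((163.8)² + (-697.5)²) = 716.5 N; direction = atan2(-697.5, 163.8) = 283.2°.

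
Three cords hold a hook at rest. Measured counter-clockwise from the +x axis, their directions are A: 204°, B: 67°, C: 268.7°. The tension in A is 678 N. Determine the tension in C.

Resolve: ΣF_x = 678 cos 204° + T_B cos 67° + T_C cos 268.7° = 0.
        ΣF_y = 678 sin 204° + T_B sin 67° + T_C sin 268.7° = 0.
The known terms sum to (-619.4, -275.8) N, so 0.3907 T_B − 0.0227 T_C = 619.4 and 0.9205 T_B − 0.9997 T_C = 275.8.
Solving simultaneously: T_B = 1658 N, T_C = 1251 N.

T_C ≈ 1250 N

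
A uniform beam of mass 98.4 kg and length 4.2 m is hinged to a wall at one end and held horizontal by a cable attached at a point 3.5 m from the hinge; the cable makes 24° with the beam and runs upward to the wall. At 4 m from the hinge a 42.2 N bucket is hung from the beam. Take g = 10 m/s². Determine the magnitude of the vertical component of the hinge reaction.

|H_y| ≈ 388 N

Take torques about the hinge: T sin 24° · 3.5 = 98.4×10×2.1 + 42.2×4 = 2235.2 N·m.
So T = 2235.2 / (0.4067 × 3.5) = 1570.1 N.
ΣF_y = 0: H_y = (98.4×10 + 42.2) − T sin 24° = 1026.2 − 638.63 = 387.57 N.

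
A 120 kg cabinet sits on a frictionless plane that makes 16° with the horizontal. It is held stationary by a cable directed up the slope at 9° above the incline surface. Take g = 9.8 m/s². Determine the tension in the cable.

Take axes along and perpendicular to the incline. Weight components: W sin 16° = 324.1 N down-slope, W cos 16° = 1130 N into the surface.
Along incline: T cos 9° = W sin 16° → T = 328.2 N.
Perpendicular: N = W cos 16° − T sin 9° = 1079 N.

T ≈ 328 N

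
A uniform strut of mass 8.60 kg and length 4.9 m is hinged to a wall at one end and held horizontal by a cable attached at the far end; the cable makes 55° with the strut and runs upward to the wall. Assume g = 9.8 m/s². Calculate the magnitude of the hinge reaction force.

Take torques about the hinge: T sin 55° · 4.9 = 8.60×9.8×2.45 = 206.49 N·m.
So T = 206.49 / (0.8192 × 4.9) = 51.443 N.
ΣF_x = 0: H_x = T cos 55° = 29.507 N.
ΣF_y = 0: H_y = (8.60×9.8) − T sin 55° = 84.28 − 42.14 = 42.14 N.
|H| = √(H_x² + H_y²) = √((29.507)² + (42.14)²) = 51.443 N.

|H| ≈ 51.4 N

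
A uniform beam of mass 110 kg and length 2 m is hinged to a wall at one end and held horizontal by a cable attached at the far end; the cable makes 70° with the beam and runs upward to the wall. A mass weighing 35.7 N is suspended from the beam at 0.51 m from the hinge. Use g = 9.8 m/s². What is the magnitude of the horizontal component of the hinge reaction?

H_x ≈ 199 N

Take torques about the hinge: T sin 70° · 2 = 110×9.8×1 + 35.7×0.51 = 1096.2 N·m.
So T = 1096.2 / (0.9397 × 2) = 583.28 N.
ΣF_x = 0: H_x = T cos 70° = 199.49 N.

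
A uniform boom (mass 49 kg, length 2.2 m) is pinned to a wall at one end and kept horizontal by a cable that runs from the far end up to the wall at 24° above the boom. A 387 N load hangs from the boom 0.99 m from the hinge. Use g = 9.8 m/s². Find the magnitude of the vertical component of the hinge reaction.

|H_y| ≈ 453 N

Take torques about the hinge: T sin 24° · 2.2 = 49×9.8×1.1 + 387×0.99 = 911.35 N·m.
So T = 911.35 / (0.4067 × 2.2) = 1018.5 N.
ΣF_y = 0: H_y = (49×9.8 + 387) − T sin 24° = 867.2 − 414.25 = 452.95 N.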